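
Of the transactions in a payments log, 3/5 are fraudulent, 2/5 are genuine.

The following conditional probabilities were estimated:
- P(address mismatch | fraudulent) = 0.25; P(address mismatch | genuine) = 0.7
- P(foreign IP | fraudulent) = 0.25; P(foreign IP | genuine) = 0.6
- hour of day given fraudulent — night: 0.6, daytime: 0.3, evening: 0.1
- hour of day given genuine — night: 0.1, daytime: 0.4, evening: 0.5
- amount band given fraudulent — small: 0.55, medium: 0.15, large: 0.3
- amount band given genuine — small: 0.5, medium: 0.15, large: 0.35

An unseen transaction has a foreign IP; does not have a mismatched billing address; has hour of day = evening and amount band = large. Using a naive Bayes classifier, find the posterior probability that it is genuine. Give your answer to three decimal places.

0.789

fraudulent: 0.6 × (1−0.25) × 0.25 × 0.1 × 0.3 = 0.003375
genuine: 0.4 × (1−0.7) × 0.6 × 0.5 × 0.35 = 0.0126
P(genuine | x) = 0.0126 / 0.015975 ≈ 0.789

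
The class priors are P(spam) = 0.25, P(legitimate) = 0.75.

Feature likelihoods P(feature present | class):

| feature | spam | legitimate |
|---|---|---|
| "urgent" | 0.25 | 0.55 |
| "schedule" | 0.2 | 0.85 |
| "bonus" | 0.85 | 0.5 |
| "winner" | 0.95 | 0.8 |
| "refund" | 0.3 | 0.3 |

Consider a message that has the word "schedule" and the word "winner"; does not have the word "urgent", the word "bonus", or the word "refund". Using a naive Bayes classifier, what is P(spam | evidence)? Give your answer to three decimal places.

0.044

spam: 0.25 × (1−0.25) × 0.2 × (1−0.85) × 0.95 × (1−0.3) = 0.003740625
legitimate: 0.75 × (1−0.55) × 0.85 × (1−0.5) × 0.8 × (1−0.3) = 0.080325
P(spam | x) = 0.003740625 / 0.084065625 ≈ 0.044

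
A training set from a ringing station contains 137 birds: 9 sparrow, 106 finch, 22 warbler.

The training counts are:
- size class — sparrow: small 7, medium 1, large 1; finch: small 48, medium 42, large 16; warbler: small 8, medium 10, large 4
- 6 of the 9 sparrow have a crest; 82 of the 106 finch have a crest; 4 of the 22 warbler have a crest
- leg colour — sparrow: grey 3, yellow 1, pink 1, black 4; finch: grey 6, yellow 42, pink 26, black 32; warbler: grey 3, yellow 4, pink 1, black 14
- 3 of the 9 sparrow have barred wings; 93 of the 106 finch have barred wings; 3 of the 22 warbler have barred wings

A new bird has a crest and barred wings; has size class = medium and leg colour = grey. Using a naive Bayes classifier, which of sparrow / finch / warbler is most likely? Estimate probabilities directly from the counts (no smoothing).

finch

sparrow: (9/137) × (1/9) × (6/9) × (3/9) × (3/9) ≈ 0.000540687
finch: (106/137) × (42/106) × (82/106) × (6/106) × (93/106) ≈ 0.0117777
warbler: (22/137) × (10/22) × (4/22) × (3/22) × (3/22) ≈ 0.000246782
Highest score → finch.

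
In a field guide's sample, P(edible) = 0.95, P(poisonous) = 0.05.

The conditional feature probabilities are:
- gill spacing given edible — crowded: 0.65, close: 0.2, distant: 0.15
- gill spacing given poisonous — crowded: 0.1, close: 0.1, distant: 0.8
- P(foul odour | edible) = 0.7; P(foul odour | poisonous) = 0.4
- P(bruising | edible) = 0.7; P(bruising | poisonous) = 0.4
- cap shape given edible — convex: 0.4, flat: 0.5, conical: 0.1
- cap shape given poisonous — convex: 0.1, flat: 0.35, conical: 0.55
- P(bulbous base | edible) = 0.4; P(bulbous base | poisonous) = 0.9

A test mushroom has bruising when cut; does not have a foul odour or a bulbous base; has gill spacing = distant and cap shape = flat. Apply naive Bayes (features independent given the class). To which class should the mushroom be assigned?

edible

edible: 0.95 × 0.15 × (1−0.7) × 0.7 × 0.5 × (1−0.4) = 0.0089775
poisonous: 0.05 × 0.8 × (1−0.4) × 0.4 × 0.35 × (1−0.9) = 0.000336
Highest score → edible.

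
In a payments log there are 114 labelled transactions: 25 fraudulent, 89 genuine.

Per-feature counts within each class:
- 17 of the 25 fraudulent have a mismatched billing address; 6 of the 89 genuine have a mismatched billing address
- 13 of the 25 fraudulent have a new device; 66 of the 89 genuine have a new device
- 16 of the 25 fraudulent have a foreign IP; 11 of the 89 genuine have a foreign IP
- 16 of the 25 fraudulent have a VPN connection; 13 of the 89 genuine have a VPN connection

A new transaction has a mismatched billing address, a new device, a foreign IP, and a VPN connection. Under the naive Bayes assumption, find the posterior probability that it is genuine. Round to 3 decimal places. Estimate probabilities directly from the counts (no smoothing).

fraudulent: (25/114) × (17/25) × (13/25) × (16/25) × (16/25) ≈ 0.031762
genuine: (89/114) × (6/89) × (66/89) × (11/89) × (13/89) ≈ 0.000704622
P(genuine | x) = 0.000704622 / 0.032466622 ≈ 0.022

0.022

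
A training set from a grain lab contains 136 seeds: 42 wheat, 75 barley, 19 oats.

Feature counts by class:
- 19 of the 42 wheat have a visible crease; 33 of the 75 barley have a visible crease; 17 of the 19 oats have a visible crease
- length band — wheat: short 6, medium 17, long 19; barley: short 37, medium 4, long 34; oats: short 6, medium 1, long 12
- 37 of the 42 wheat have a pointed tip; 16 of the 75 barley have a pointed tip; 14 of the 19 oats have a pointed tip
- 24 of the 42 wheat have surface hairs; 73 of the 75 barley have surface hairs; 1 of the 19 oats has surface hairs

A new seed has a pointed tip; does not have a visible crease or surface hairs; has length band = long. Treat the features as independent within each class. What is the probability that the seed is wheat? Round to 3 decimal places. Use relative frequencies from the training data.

wheat: (42/136) × (23/42) × (19/42) × (37/42) × (18/42) ≈ 0.0288848
barley: (75/136) × (42/75) × (34/75) × (16/75) × (2/75) ≈ 0.000796444
oats: (19/136) × (2/19) × (12/19) × (14/19) × (18/19) ≈ 0.00648354
P(wheat | x) = 0.0288848 / 0.036164784 ≈ 0.799

0.799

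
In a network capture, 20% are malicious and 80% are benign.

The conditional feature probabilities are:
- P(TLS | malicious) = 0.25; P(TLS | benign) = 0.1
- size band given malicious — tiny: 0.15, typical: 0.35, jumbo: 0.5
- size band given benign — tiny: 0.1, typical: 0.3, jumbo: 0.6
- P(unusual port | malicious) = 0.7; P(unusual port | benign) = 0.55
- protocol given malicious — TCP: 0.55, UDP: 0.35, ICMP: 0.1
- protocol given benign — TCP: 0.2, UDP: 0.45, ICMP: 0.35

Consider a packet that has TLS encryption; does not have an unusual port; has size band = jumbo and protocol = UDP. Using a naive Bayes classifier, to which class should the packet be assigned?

benign

malicious: 0.2 × 0.25 × 0.5 × (1−0.7) × 0.35 = 0.002625
benign: 0.8 × 0.1 × 0.6 × (1−0.55) × 0.45 = 0.00972
Highest score → benign.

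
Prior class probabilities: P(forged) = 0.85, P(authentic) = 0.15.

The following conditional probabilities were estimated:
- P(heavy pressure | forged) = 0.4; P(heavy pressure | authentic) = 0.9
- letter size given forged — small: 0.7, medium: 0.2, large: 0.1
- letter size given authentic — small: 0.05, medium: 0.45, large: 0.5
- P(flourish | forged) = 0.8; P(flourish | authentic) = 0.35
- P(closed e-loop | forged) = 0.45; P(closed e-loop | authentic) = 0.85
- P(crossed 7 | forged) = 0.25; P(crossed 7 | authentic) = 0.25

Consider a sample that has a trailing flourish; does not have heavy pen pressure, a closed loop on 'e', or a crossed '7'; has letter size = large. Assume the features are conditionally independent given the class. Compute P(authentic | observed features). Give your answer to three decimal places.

forged: 0.85 × (1−0.4) × 0.1 × 0.8 × (1−0.45) × (1−0.25) = 0.01683
authentic: 0.15 × (1−0.9) × 0.5 × 0.35 × (1−0.85) × (1−0.25) = 0.0002953125
P(authentic | x) = 0.0002953125 / 0.0171253125 ≈ 0.017

0.017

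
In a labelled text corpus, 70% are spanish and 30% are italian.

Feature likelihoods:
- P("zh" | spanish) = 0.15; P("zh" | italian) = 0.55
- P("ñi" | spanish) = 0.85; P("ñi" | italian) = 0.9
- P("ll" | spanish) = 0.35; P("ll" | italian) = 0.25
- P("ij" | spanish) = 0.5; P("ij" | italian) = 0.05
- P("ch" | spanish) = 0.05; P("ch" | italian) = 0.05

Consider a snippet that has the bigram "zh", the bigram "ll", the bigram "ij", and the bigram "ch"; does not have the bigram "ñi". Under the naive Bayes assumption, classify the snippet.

spanish: 0.7 × 0.15 × (1−0.85) × 0.35 × 0.5 × 0.05 = 0.0001378125
italian: 0.3 × 0.55 × (1−0.9) × 0.25 × 0.05 × 0.05 = 0.0000103125
Highest score → spanish.

spanish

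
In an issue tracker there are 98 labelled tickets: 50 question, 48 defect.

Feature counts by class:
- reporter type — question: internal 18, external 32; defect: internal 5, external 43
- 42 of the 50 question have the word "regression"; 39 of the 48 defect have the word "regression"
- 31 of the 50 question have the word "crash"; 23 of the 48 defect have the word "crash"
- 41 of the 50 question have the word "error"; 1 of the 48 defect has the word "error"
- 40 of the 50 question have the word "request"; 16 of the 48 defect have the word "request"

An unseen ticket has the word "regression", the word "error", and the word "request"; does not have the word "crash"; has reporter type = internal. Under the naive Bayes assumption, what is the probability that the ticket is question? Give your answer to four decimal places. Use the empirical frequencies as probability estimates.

0.9961

question: (50/98) × (18/50) × (42/50) × (19/50) × (41/50) × (40/50) ≈ 0.0384603
defect: (48/98) × (5/48) × (39/48) × (25/48) × (1/48) × (16/48) ≈ 0.000149935
P(question | x) = 0.0384603 / 0.038610235 ≈ 0.9961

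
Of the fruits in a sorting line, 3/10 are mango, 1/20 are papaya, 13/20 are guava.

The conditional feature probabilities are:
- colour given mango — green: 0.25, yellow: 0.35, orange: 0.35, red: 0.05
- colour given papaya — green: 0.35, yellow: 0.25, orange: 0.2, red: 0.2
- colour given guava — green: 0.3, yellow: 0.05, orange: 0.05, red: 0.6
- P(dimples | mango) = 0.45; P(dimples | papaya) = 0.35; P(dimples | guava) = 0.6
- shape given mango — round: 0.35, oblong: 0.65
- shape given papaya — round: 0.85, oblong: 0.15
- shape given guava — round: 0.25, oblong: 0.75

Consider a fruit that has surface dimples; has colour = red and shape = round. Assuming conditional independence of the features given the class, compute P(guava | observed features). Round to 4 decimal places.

0.9164

mango: 0.3 × 0.05 × 0.45 × 0.35 = 0.0023625
papaya: 0.05 × 0.2 × 0.35 × 0.85 = 0.002975
guava: 0.65 × 0.6 × 0.6 × 0.25 = 0.0585
P(guava | x) = 0.0585 / 0.0638375 ≈ 0.9164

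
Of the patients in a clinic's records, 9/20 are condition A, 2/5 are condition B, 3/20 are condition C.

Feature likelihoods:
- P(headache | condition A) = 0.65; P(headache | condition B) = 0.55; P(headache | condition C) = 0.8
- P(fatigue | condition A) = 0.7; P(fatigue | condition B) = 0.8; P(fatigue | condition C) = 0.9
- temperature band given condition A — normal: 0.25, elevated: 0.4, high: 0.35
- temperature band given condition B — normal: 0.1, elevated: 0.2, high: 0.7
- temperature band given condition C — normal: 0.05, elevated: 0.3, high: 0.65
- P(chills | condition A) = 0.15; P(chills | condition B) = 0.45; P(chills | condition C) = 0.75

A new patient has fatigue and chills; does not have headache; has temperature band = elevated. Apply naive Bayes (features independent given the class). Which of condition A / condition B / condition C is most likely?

condition B

condition A: 0.45 × (1−0.65) × 0.7 × 0.4 × 0.15 = 0.006615
condition B: 0.4 × (1−0.55) × 0.8 × 0.2 × 0.45 = 0.01296
condition C: 0.15 × (1−0.8) × 0.9 × 0.3 × 0.75 = 0.006075
Highest score → condition B.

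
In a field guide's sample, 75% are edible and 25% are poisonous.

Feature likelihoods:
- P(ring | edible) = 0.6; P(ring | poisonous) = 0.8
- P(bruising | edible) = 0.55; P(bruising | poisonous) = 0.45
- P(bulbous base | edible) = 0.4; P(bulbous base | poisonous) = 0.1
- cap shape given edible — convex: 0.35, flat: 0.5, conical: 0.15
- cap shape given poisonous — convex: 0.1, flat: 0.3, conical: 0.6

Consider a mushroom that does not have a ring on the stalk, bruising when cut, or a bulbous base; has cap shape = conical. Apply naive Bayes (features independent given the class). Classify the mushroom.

poisonous

edible: 0.75 × (1−0.6) × (1−0.55) × (1−0.4) × 0.15 = 0.01215
poisonous: 0.25 × (1−0.8) × (1−0.45) × (1−0.1) × 0.6 = 0.01485
Highest score → poisonous.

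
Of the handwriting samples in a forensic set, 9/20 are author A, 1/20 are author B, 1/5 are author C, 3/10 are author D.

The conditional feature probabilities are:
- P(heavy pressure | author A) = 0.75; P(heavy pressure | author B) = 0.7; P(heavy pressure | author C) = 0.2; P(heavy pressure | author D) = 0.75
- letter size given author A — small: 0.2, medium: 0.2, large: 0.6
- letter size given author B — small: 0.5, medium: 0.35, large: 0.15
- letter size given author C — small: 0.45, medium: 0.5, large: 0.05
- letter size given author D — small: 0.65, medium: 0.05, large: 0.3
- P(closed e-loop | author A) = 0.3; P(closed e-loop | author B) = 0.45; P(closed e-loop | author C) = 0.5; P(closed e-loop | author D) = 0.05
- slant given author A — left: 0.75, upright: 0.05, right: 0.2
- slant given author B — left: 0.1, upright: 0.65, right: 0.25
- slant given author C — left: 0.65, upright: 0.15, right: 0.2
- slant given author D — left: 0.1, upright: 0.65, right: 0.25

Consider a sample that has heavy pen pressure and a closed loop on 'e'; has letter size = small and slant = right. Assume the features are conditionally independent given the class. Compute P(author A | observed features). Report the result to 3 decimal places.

0.420

author A: 0.45 × 0.75 × 0.2 × 0.3 × 0.2 = 0.00405
author B: 0.05 × 0.7 × 0.5 × 0.45 × 0.25 = 0.00196875
author C: 0.2 × 0.2 × 0.45 × 0.5 × 0.2 = 0.0018
author D: 0.3 × 0.75 × 0.65 × 0.05 × 0.25 = 0.001828125
P(author A | x) = 0.00405 / 0.009646875 ≈ 0.420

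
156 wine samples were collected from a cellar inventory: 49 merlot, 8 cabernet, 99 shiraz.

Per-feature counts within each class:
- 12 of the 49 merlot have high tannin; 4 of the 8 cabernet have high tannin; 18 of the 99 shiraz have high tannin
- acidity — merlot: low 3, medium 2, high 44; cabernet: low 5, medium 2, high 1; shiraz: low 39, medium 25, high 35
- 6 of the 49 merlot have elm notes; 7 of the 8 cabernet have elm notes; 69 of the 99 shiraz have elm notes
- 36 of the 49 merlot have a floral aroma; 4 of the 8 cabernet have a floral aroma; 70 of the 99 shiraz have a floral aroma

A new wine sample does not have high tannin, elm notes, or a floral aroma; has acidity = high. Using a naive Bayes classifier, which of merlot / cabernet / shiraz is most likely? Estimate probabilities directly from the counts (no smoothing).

merlot: (49/156) × (37/49) × (44/49) × (43/49) × (13/49) ≈ 0.0495853
cabernet: (8/156) × (4/8) × (1/8) × (1/8) × (4/8) ≈ 0.000200321
shiraz: (99/156) × (81/99) × (35/99) × (30/99) × (29/99) ≈ 0.0162945
Highest score → merlot.

merlot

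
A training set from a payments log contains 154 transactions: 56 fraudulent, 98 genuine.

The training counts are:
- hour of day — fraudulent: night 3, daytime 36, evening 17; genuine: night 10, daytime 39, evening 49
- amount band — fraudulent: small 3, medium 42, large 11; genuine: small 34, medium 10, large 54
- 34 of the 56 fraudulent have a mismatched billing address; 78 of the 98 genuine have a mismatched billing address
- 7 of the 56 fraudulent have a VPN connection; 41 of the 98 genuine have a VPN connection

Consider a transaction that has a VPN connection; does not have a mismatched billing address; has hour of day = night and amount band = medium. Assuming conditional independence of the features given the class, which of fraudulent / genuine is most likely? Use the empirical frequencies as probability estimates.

fraudulent: (56/154) × (3/56) × (42/56) × (22/56) × (7/56) ≈ 0.000717474
genuine: (98/154) × (10/98) × (10/98) × (20/98) × (41/98) ≈ 0.000565737
Highest score → fraudulent.

fraudulent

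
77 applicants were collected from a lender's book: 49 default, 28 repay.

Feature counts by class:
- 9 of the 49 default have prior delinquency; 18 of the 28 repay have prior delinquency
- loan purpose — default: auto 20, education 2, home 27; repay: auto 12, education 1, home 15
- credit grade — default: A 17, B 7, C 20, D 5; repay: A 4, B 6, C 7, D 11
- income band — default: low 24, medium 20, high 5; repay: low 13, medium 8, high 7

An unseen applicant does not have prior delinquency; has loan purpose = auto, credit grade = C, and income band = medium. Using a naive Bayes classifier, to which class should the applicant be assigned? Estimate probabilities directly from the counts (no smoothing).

default: (49/77) × (40/49) × (20/49) × (20/49) × (20/49) ≈ 0.0353241
repay: (28/77) × (10/28) × (12/28) × (7/28) × (8/28) ≈ 0.00397562
Highest score → default.

default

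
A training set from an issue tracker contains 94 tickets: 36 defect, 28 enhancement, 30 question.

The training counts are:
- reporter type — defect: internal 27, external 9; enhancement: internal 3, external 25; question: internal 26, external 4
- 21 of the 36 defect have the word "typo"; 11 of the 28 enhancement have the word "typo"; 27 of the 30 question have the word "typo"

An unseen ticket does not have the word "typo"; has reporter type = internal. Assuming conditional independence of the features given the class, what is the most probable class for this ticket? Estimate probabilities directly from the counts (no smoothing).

defect

defect: (36/94) × (27/36) × (15/36) ≈ 0.119681
enhancement: (28/94) × (3/28) × (17/28) ≈ 0.0193769
question: (30/94) × (26/30) × (3/30) ≈ 0.0276596
Highest score → defect.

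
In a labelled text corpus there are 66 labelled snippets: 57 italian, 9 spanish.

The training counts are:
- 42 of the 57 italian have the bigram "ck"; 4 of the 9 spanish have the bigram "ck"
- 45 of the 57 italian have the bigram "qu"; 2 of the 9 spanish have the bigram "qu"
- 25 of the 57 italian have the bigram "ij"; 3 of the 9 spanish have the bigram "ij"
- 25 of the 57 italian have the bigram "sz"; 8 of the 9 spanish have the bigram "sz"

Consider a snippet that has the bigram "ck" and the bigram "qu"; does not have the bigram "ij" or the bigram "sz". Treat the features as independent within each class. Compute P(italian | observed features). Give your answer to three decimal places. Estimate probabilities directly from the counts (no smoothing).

italian: (57/66) × (42/57) × (45/57) × (32/57) × (32/57) ≈ 0.158341
spanish: (9/66) × (4/9) × (2/9) × (6/9) × (1/9) ≈ 0.000997631
P(italian | x) = 0.158341 / 0.159338631 ≈ 0.994

0.994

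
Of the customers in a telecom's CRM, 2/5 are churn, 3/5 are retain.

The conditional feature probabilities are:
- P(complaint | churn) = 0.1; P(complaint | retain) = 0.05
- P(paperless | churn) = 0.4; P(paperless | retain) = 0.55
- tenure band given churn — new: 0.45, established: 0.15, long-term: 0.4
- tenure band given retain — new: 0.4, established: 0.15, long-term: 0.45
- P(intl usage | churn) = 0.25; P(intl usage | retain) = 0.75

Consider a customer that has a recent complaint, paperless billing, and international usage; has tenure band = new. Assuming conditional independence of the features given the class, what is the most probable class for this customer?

retain

churn: 0.4 × 0.1 × 0.4 × 0.45 × 0.25 = 0.0018
retain: 0.6 × 0.05 × 0.55 × 0.4 × 0.75 = 0.00495
Highest score → retain.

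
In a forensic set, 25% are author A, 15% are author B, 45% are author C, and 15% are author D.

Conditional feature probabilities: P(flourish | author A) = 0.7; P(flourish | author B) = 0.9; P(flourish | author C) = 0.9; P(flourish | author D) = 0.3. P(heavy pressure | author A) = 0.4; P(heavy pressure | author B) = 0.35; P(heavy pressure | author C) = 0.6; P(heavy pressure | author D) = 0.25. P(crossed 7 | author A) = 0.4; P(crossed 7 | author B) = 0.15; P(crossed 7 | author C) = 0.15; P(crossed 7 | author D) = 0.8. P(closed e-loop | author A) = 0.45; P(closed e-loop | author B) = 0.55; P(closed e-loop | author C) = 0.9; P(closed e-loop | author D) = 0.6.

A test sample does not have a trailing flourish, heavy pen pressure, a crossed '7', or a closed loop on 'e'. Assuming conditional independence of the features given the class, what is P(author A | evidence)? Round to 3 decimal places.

0.562

author A: 0.25 × (1−0.7) × (1−0.4) × (1−0.4) × (1−0.45) = 0.01485
author B: 0.15 × (1−0.9) × (1−0.35) × (1−0.15) × (1−0.55) = 0.003729375
author C: 0.45 × (1−0.9) × (1−0.6) × (1−0.15) × (1−0.9) = 0.00153
author D: 0.15 × (1−0.3) × (1−0.25) × (1−0.8) × (1−0.6) = 0.0063
P(author A | x) = 0.01485 / 0.026409375 ≈ 0.562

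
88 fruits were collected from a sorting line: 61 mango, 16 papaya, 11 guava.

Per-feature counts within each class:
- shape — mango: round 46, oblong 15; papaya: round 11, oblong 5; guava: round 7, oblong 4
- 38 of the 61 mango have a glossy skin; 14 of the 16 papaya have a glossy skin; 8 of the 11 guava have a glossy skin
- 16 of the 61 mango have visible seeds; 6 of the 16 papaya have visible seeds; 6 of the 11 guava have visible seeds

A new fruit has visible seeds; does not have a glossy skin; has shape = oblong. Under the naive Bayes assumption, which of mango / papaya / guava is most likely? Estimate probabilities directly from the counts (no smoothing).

mango

mango: (61/88) × (15/61) × (23/61) × (16/61) ≈ 0.0168576
papaya: (16/88) × (5/16) × (2/16) × (6/16) ≈ 0.00266335
guava: (11/88) × (4/11) × (3/11) × (6/11) ≈ 0.00676183
Highest score → mango.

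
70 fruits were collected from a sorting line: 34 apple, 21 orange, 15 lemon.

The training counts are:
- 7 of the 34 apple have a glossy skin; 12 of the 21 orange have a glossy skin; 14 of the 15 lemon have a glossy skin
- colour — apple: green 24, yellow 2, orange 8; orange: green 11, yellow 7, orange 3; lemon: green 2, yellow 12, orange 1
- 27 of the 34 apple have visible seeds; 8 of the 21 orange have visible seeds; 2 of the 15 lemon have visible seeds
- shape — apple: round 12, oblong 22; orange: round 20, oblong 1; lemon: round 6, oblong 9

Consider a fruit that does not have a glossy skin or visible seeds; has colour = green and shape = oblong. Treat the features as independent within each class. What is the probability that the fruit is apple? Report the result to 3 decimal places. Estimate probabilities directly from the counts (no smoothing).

0.924

apple: (34/70) × (27/34) × (24/34) × (7/34) × (22/34) ≈ 0.0362711
orange: (21/70) × (9/21) × (11/21) × (13/21) × (1/21) ≈ 0.00198528
lemon: (15/70) × (1/15) × (2/15) × (13/15) × (9/15) ≈ 0.000990476
P(apple | x) = 0.0362711 / 0.039246856 ≈ 0.924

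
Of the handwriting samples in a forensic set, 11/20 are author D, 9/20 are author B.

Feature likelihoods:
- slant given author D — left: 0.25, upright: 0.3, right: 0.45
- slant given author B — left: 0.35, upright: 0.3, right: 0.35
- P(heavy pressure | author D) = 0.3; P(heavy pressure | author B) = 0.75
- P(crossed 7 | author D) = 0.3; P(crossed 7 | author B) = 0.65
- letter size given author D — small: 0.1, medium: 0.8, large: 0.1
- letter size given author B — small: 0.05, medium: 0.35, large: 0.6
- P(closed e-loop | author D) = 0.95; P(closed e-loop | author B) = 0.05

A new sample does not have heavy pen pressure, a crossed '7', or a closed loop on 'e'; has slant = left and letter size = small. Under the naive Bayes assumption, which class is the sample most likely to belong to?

author D: 0.55 × 0.25 × (1−0.3) × (1−0.3) × 0.1 × (1−0.95) = 0.000336875
author B: 0.45 × 0.35 × (1−0.75) × (1−0.65) × 0.05 × (1−0.05) = 0.000654609375
Highest score → author B.

author B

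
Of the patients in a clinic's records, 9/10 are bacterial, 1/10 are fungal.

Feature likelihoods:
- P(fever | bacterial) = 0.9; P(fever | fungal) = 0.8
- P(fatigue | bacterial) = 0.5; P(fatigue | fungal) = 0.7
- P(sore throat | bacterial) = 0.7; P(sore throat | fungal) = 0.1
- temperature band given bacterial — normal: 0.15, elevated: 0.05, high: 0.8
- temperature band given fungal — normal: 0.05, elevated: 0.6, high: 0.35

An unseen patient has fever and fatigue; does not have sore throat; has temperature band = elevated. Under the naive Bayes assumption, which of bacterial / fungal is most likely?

bacterial: 0.9 × 0.9 × 0.5 × (1−0.7) × 0.05 = 0.006075
fungal: 0.1 × 0.8 × 0.7 × (1−0.1) × 0.6 = 0.03024
Highest score → fungal.

fungal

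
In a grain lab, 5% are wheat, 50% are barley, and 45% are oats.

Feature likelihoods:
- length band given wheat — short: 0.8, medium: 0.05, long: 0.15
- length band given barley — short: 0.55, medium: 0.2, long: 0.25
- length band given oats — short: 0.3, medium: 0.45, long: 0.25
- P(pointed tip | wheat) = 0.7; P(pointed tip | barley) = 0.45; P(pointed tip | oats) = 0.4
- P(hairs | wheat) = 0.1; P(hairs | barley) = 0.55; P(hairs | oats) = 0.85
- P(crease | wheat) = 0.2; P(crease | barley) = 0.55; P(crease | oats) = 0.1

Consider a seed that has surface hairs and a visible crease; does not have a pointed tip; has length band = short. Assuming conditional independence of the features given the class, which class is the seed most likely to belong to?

wheat: 0.05 × 0.8 × (1−0.7) × 0.1 × 0.2 = 0.00024
barley: 0.5 × 0.55 × (1−0.45) × 0.55 × 0.55 = 0.045753125
oats: 0.45 × 0.3 × (1−0.4) × 0.85 × 0.1 = 0.006885
Highest score → barley.

barley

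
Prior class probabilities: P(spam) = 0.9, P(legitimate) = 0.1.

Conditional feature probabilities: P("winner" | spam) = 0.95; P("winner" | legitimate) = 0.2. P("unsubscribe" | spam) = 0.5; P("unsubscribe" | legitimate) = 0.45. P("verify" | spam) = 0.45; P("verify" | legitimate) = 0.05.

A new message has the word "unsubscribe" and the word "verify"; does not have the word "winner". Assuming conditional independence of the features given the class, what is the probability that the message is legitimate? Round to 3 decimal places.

spam: 0.9 × (1−0.95) × 0.5 × 0.45 = 0.010125
legitimate: 0.1 × (1−0.2) × 0.45 × 0.05 = 0.0018
P(legitimate | x) = 0.0018 / 0.011925 ≈ 0.151

0.151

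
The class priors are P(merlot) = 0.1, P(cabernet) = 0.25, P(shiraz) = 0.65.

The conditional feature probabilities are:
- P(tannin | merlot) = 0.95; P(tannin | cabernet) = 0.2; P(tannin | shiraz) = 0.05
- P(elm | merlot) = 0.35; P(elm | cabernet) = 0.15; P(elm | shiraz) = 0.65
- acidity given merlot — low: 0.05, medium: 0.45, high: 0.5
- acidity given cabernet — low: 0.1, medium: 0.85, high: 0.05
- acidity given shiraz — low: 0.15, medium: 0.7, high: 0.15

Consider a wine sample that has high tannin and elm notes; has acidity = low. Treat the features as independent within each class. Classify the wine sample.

shiraz

merlot: 0.1 × 0.95 × 0.35 × 0.05 = 0.0016625
cabernet: 0.25 × 0.2 × 0.15 × 0.1 = 0.00075
shiraz: 0.65 × 0.05 × 0.65 × 0.15 = 0.00316875
Highest score → shiraz.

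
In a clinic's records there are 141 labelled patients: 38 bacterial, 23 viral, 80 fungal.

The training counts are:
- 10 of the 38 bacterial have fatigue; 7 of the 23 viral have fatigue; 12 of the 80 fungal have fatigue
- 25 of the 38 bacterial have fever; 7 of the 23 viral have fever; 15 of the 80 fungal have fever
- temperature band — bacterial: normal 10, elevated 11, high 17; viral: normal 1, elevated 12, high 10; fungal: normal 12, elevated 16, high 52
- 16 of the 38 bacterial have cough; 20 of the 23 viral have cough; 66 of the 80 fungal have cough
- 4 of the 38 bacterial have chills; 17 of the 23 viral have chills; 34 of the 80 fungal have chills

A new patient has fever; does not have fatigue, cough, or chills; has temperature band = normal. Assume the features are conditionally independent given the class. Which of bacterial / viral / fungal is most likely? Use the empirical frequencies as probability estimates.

bacterial: (38/141) × (28/38) × (25/38) × (10/38) × (22/38) × (34/38) ≈ 0.0178093
viral: (23/141) × (16/23) × (7/23) × (1/23) × (3/23) × (6/23) ≈ 0.0000510928
fungal: (80/141) × (68/80) × (15/80) × (12/80) × (14/80) × (46/80) ≈ 0.00136486
Highest score → bacterial.

bacterial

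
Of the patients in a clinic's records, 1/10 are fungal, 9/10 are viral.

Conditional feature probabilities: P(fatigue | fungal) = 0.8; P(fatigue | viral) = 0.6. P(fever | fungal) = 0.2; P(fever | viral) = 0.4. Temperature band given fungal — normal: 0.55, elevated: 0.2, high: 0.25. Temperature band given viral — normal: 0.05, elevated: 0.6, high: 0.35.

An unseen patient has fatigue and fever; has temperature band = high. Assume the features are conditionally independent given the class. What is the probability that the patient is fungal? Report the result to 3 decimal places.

fungal: 0.1 × 0.8 × 0.2 × 0.25 = 0.004
viral: 0.9 × 0.6 × 0.4 × 0.35 = 0.0756
P(fungal | x) = 0.004 / 0.0796 ≈ 0.050

0.050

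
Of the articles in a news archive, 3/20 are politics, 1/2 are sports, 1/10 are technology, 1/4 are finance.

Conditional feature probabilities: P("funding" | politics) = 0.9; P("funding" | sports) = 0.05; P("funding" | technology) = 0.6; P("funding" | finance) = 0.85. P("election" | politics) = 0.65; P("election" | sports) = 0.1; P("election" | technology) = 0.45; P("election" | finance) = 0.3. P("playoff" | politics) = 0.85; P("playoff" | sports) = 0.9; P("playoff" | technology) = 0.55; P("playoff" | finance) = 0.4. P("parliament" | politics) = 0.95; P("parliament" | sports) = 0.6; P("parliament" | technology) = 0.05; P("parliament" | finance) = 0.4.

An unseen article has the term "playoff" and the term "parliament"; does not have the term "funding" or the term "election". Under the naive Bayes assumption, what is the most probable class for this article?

sports

politics: 0.15 × (1−0.9) × (1−0.65) × 0.85 × 0.95 = 0.004239375
sports: 0.5 × (1−0.05) × (1−0.1) × 0.9 × 0.6 = 0.23085
technology: 0.1 × (1−0.6) × (1−0.45) × 0.55 × 0.05 = 0.000605
finance: 0.25 × (1−0.85) × (1−0.3) × 0.4 × 0.4 = 0.0042
Highest score → sports.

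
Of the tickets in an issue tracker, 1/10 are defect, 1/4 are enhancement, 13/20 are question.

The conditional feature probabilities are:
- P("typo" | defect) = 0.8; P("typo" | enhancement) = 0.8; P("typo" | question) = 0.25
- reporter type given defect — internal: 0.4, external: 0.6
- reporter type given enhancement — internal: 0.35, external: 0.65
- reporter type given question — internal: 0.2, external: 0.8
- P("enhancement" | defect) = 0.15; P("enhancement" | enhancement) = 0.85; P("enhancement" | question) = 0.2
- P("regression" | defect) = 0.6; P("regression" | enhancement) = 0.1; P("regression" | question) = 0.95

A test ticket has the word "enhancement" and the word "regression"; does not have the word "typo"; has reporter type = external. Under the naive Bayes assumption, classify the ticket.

defect: 0.1 × (1−0.8) × 0.6 × 0.15 × 0.6 = 0.00108
enhancement: 0.25 × (1−0.8) × 0.65 × 0.85 × 0.1 = 0.0027625
question: 0.65 × (1−0.25) × 0.8 × 0.2 × 0.95 = 0.0741
Highest score → question.

question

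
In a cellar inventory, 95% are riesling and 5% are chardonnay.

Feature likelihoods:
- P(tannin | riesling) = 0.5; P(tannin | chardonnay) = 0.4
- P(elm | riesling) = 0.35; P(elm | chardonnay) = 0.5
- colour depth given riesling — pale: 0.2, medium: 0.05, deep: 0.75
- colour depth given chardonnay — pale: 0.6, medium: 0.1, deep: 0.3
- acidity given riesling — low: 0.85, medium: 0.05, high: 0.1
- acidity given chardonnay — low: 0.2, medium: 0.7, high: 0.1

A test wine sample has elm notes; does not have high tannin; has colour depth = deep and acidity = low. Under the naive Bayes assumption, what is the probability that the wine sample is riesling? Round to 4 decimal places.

riesling: 0.95 × (1−0.5) × 0.35 × 0.75 × 0.85 = 0.105984375
chardonnay: 0.05 × (1−0.4) × 0.5 × 0.3 × 0.2 = 0.0009
P(riesling | x) = 0.105984375 / 0.106884375 ≈ 0.9916

0.9916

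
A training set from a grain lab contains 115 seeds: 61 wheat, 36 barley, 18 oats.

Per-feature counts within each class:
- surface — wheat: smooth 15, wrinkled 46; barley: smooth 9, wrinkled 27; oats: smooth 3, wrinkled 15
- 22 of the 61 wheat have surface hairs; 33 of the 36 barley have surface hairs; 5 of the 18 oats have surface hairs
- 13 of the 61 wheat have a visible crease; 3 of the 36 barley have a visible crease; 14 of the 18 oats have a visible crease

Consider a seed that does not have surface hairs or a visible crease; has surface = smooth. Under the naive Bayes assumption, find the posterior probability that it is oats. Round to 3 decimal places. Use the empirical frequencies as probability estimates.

wheat: (61/115) × (15/61) × (39/61) × (48/61) ≈ 0.0656205
barley: (36/115) × (9/36) × (3/36) × (33/36) ≈ 0.00597826
oats: (18/115) × (3/18) × (13/18) × (4/18) ≈ 0.0041868
P(oats | x) = 0.0041868 / 0.07578556 ≈ 0.055

0.055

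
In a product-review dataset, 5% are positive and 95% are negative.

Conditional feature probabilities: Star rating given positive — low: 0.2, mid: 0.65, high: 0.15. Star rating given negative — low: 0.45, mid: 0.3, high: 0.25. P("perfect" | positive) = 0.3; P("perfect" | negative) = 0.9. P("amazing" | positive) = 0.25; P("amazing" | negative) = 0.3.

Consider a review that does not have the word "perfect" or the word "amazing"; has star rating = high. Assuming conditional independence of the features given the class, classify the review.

negative

positive: 0.05 × 0.15 × (1−0.3) × (1−0.25) = 0.0039375
negative: 0.95 × 0.25 × (1−0.9) × (1−0.3) = 0.016625
Highest score → negative.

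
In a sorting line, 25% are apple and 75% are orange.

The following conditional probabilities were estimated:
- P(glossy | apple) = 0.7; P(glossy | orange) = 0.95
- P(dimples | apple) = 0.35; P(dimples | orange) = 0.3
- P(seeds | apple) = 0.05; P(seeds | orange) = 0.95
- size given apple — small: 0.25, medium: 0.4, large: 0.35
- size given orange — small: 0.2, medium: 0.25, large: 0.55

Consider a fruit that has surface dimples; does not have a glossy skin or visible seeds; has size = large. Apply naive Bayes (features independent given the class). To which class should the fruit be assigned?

apple: 0.25 × (1−0.7) × 0.35 × (1−0.05) × 0.35 = 0.008728125
orange: 0.75 × (1−0.95) × 0.3 × (1−0.95) × 0.55 = 0.000309375
Highest score → apple.

apple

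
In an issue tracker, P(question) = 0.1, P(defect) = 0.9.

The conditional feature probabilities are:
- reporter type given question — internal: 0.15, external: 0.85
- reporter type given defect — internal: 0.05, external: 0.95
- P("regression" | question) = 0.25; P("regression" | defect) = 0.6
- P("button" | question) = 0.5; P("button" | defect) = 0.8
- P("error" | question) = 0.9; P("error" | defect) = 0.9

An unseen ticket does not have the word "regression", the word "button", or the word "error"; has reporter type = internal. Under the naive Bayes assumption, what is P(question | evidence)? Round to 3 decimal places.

0.610

question: 0.1 × 0.15 × (1−0.25) × (1−0.5) × (1−0.9) = 0.0005625
defect: 0.9 × 0.05 × (1−0.6) × (1−0.8) × (1−0.9) = 0.00036
P(question | x) = 0.0005625 / 0.0009225 ≈ 0.610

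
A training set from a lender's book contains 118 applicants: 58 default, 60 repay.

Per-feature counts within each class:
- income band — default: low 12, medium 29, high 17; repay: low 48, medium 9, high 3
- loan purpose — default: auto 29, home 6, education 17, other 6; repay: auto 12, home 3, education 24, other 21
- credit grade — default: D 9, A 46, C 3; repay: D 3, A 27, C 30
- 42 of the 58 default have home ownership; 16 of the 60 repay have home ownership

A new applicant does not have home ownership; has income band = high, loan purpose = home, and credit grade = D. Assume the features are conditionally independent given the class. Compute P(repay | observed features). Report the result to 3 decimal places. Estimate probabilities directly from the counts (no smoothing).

default: (58/118) × (17/58) × (6/58) × (9/58) × (16/58) ≈ 0.000637965
repay: (60/118) × (3/60) × (3/60) × (3/60) × (44/60) ≈ 0.0000466102
P(repay | x) = 0.0000466102 / 0.0006845752 ≈ 0.068

0.068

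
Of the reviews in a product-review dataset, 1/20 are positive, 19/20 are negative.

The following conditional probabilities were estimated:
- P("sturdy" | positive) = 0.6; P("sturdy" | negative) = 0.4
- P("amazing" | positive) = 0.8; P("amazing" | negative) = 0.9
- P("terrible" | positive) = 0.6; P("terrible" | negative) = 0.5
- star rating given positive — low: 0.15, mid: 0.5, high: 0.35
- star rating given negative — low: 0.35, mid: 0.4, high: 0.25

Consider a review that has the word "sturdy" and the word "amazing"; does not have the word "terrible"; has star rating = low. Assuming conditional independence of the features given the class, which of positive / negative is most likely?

negative

positive: 0.05 × 0.6 × 0.8 × (1−0.6) × 0.15 = 0.00144
negative: 0.95 × 0.4 × 0.9 × (1−0.5) × 0.35 = 0.05985
Highest score → negative.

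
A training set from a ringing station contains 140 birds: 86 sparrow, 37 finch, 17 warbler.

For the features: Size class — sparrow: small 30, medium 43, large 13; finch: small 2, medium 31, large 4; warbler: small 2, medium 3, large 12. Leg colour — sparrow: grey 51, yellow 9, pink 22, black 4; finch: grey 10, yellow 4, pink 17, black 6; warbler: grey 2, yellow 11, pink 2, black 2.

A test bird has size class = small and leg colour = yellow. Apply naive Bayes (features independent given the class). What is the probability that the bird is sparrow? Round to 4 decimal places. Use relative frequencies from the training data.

sparrow: (86/140) × (30/86) × (9/86) ≈ 0.0224252
finch: (37/140) × (2/37) × (4/37) ≈ 0.0015444
warbler: (17/140) × (2/17) × (11/17) ≈ 0.0092437
P(sparrow | x) = 0.0224252 / 0.0332133 ≈ 0.6752

0.6752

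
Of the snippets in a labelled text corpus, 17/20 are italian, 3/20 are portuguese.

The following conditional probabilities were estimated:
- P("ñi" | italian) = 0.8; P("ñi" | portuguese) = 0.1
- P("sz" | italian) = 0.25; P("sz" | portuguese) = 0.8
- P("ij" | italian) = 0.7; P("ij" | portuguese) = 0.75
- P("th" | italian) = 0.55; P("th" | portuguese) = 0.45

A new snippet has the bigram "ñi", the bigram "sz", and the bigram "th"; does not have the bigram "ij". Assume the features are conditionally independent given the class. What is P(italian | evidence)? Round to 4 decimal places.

0.9541

italian: 0.85 × 0.8 × 0.25 × (1−0.7) × 0.55 = 0.02805
portuguese: 0.15 × 0.1 × 0.8 × (1−0.75) × 0.45 = 0.00135
P(italian | x) = 0.02805 / 0.0294 ≈ 0.9541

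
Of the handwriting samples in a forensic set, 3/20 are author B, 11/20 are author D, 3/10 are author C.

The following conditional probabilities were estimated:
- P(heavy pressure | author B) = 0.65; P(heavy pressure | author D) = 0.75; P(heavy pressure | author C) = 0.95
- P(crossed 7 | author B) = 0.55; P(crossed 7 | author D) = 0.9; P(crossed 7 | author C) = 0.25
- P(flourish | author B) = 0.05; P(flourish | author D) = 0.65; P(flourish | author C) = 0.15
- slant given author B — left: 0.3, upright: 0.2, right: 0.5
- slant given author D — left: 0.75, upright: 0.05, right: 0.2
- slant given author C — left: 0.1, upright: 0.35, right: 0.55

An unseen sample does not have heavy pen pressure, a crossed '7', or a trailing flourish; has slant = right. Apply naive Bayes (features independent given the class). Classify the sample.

author B: 0.15 × (1−0.65) × (1−0.55) × (1−0.05) × 0.5 = 0.011221875
author D: 0.55 × (1−0.75) × (1−0.9) × (1−0.65) × 0.2 = 0.0009625
author C: 0.3 × (1−0.95) × (1−0.25) × (1−0.15) × 0.55 = 0.005259375
Highest score → author B.

author B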